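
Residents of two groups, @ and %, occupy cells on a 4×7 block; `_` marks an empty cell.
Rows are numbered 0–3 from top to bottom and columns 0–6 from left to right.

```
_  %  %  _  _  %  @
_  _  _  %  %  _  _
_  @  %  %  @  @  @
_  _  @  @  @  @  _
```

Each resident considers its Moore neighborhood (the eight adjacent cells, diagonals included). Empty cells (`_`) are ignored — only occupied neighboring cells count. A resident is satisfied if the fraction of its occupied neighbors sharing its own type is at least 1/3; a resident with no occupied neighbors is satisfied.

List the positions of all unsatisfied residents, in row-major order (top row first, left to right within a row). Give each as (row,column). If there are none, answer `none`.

(0,6)

Row 0: (0,1)% 1/1 ✓ · (0,2)% 2/2 ✓ · (0,5)% 1/2 ✓ · (0,6)@ 0/1 ✗
Row 1: (1,3)% 4/5 ✓ · (1,4)% 3/5 ✓
Row 2: (2,1)@ 1/2 ✓ · (2,2)% 2/5 ✓ · (2,3)% 3/7 ✓ · (2,4)@ 4/7 ✓ · (2,5)@ 4/5 ✓ · (2,6)@ 2/2 ✓
Row 3: (3,2)@ 2/4 ✓ · (3,3)@ 3/5 ✓ · (3,4)@ 4/5 ✓ · (3,5)@ 4/4 ✓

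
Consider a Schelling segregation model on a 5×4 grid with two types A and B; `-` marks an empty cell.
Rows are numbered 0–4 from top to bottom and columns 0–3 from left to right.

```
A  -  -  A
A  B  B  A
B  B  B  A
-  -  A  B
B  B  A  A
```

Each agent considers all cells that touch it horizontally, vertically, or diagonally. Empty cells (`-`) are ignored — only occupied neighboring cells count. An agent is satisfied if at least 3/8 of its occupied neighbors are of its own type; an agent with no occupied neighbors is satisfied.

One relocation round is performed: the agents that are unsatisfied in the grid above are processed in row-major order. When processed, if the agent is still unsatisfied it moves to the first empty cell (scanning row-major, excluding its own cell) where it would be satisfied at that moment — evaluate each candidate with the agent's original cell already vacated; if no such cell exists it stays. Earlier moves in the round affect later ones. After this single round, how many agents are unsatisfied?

1

Initially unsatisfied (in order): (1,0), (3,3), (4,1).
  (1,0) → (0,2).
  (3,3) → (0,1).
  (4,1) → (1,0).
Resulting grid:
A B A A
B B B A
B B B A
- - A -
B - A A
Unsatisfied now: (0,0).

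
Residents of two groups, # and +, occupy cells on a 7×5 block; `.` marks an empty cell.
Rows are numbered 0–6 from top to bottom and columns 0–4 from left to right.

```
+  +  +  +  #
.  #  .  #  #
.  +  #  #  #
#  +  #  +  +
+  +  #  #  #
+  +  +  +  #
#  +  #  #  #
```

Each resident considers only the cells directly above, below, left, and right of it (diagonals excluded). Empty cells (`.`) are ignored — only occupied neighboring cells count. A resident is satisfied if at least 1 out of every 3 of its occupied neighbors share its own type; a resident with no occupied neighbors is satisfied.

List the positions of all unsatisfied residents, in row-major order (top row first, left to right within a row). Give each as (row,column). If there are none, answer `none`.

(1,1), (3,0), (3,3), (5,3), (6,0)

(0,0)+ 1/1 ✓
(0,1)+ 2/3 ✓
(0,2)+ 2/2 ✓
(0,3)+ 1/3 ✓
(0,4)# 1/2 ✓
(1,1)# 0/2 ✗
(1,3)# 2/3 ✓
(1,4)# 3/3 ✓
(2,1)+ 1/3 ✓
(2,2)# 2/3 ✓
(2,3)# 3/4 ✓
(2,4)# 2/3 ✓
(3,0)# 0/2 ✗
(3,1)+ 2/4 ✓
(3,2)# 2/4 ✓
(3,3)+ 1/4 ✗
(3,4)+ 1/3 ✓
(4,0)+ 2/3 ✓
(4,1)+ 3/4 ✓
(4,2)# 2/4 ✓
(4,3)# 2/4 ✓
(4,4)# 2/3 ✓
(5,0)+ 2/3 ✓
(5,1)+ 4/4 ✓
(5,2)+ 2/4 ✓
(5,3)+ 1/4 ✗
(5,4)# 2/3 ✓
(6,0)# 0/2 ✗
(6,1)+ 1/3 ✓
(6,2)# 1/3 ✓
(6,3)# 2/3 ✓
(6,4)# 2/2 ✓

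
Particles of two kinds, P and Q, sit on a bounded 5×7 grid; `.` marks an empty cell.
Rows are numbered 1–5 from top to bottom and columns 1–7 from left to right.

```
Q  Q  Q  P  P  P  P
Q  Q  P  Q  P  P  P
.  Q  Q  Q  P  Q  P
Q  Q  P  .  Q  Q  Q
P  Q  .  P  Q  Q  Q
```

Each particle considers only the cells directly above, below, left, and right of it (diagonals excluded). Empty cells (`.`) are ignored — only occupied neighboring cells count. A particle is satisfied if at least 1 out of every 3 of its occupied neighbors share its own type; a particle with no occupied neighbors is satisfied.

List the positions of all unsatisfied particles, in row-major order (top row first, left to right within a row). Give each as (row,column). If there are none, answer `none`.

(1,1)Q 2/2 ✓
(1,2)Q 3/3 ✓
(1,3)Q 1/3 ✓
(1,4)P 1/3 ✓
(1,5)P 3/3 ✓
(1,6)P 3/3 ✓
(1,7)P 2/2 ✓
(2,1)Q 2/2 ✓
(2,2)Q 3/4 ✓
(2,3)P 0/4 ✗
(2,4)Q 1/4 ✗
(2,5)P 3/4 ✓
(2,6)P 3/4 ✓
(2,7)P 3/3 ✓
(3,2)Q 3/3 ✓
(3,3)Q 2/4 ✓
(3,4)Q 2/3 ✓
(3,5)P 1/4 ✗
(3,6)Q 1/4 ✗
(3,7)P 1/3 ✓
(4,1)Q 1/2 ✓
(4,2)Q 3/4 ✓
(4,3)P 0/2 ✗
(4,5)Q 2/3 ✓
(4,6)Q 4/4 ✓
(4,7)Q 2/3 ✓
(5,1)P 0/2 ✗
(5,2)Q 1/2 ✓
(5,4)P 0/1 ✗
(5,5)Q 2/3 ✓
(5,6)Q 3/3 ✓
(5,7)Q 2/2 ✓

(2,3), (2,4), (3,5), (3,6), (4,3), (5,1), (5,4)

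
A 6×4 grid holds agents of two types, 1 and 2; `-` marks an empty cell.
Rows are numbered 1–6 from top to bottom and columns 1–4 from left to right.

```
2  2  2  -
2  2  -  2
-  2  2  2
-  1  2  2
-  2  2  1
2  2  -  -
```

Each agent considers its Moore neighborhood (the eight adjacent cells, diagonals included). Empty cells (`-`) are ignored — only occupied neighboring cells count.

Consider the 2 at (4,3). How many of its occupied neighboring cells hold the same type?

Occupied neighbors of (4,3): (3,2)=2, (3,3)=2, (3,4)=2, (4,2)=1, (4,4)=2, (5,2)=2, (5,3)=2, (5,4)=1.
Same type (2): 6 of 8.

6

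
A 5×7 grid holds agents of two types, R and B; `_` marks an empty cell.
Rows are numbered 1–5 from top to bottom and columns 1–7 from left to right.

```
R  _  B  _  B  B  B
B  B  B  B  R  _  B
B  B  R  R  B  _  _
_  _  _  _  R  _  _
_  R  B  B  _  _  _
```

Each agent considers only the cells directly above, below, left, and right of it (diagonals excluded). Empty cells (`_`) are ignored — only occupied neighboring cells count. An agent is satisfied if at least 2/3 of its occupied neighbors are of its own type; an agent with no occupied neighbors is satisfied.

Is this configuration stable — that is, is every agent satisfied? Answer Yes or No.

No

Row 1: (1,1)R 0/1 ✗ · (1,3)B 1/1 ✓ · (1,5)B 1/2 ✗ · (1,6)B 2/2 ✓ · (1,7)B 2/2 ✓
Row 2: (2,1)B 2/3 ✓ · (2,2)B 3/3 ✓ · (2,3)B 3/4 ✓ · (2,4)B 1/3 ✗ · (2,5)R 0/3 ✗ · (2,7)B 1/1 ✓
Row 3: (3,1)B 2/2 ✓ · (3,2)B 2/3 ✓ · (3,3)R 1/3 ✗ · (3,4)R 1/3 ✗ · (3,5)B 0/3 ✗
Row 4: (4,5)R 0/1 ✗
Row 5: (5,2)R 0/1 ✗ · (5,3)B 1/2 ✗ · (5,4)B 1/1 ✓
For instance (1,1) has only 0/1 same-type neighbors, below 2/3.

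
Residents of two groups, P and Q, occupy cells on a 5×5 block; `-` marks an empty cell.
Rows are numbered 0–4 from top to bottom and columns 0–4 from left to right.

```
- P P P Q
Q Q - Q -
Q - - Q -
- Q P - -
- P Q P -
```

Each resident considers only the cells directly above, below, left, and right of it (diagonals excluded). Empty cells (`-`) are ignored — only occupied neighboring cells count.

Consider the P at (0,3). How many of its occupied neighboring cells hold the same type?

1

Occupied neighbors of (0,3): (1,3)=Q, (0,2)=P, (0,4)=Q.
Same type (P): 1 of 3.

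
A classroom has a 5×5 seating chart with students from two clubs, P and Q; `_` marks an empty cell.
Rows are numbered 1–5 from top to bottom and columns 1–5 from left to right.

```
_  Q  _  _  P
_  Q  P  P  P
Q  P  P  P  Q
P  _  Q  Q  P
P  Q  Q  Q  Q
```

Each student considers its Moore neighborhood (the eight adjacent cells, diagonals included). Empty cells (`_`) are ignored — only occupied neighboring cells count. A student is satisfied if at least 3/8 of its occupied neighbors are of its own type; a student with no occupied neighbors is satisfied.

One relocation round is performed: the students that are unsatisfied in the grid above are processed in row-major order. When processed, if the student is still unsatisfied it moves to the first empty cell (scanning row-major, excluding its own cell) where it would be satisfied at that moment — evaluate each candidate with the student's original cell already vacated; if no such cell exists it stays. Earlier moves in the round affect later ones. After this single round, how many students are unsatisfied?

0

Initially unsatisfied (in order): (3,1), (3,5), (4,5).
  (3,1) → (1,1).
  (3,5) → (1,3).
  (4,5) → (1,4).
Resulting grid:
Q Q Q P P
_ Q P P P
_ P P P _
P _ Q Q _
P Q Q Q Q
All satisfied now.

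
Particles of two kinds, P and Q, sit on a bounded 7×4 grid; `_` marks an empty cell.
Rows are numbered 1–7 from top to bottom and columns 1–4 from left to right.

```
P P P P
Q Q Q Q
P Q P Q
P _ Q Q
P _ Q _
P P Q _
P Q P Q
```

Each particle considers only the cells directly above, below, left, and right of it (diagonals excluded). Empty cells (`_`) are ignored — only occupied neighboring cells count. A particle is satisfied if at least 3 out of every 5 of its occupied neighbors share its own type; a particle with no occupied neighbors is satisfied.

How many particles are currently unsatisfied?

(1,1)P 1/2 unhappy
(1,2)P 2/3 ok
(1,3)P 2/3 ok
(1,4)P 1/2 unhappy
(2,1)Q 1/3 unhappy
(2,2)Q 3/4 ok
(2,3)Q 2/4 unhappy
(2,4)Q 2/3 ok
(3,1)P 1/3 unhappy
(3,2)Q 1/3 unhappy
(3,3)P 0/4 unhappy
(3,4)Q 2/3 ok
(4,1)P 2/2 ok
(4,3)Q 2/3 ok
(4,4)Q 2/2 ok
(5,1)P 2/2 ok
(5,3)Q 2/2 ok
(6,1)P 3/3 ok
(6,2)P 1/3 unhappy
(6,3)Q 1/3 unhappy
(7,1)P 1/2 unhappy
(7,2)Q 0/3 unhappy
(7,3)P 0/3 unhappy
(7,4)Q 0/1 unhappy
Unsatisfied: (1,1), (1,4), (2,1), (2,3), (3,1), (3,2), (3,3), (6,2), (6,3), (7,1), (7,2), (7,3), (7,4) — 13 in total.

13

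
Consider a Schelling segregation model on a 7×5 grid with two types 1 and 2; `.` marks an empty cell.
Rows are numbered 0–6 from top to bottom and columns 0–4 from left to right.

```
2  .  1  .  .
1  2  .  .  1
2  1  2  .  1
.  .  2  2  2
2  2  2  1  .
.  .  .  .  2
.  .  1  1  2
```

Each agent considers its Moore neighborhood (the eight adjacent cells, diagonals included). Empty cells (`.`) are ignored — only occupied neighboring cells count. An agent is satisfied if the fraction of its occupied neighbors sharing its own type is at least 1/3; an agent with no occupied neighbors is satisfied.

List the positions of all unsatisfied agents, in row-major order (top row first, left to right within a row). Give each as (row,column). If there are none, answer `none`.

(0,2), (1,0), (2,1), (4,3)

(0,0)2 1/2 ✓
(0,2)1 0/1 ✗
(1,0)1 1/4 ✗
(1,1)2 3/6 ✓
(1,4)1 1/1 ✓
(2,0)2 1/3 ✓
(2,1)1 1/5 ✗
(2,2)2 3/4 ✓
(2,4)1 1/3 ✓
(3,2)2 4/6 ✓
(3,3)2 4/6 ✓
(3,4)2 1/3 ✓
(4,0)2 1/1 ✓
(4,1)2 3/3 ✓
(4,2)2 3/4 ✓
(4,3)1 0/5 ✗
(5,4)2 1/3 ✓
(6,2)1 1/1 ✓
(6,3)1 1/3 ✓
(6,4)2 1/2 ✓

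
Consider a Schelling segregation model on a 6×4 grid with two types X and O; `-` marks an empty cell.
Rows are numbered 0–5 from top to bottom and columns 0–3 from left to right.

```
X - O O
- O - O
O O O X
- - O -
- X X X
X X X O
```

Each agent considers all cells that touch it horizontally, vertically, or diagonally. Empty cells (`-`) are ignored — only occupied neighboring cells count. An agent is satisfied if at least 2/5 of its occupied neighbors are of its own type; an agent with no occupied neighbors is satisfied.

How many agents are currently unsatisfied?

4

Row 0: (0,0)X 0/1 unhappy · (0,2)O 3/3 ok · (0,3)O 2/2 ok
Row 1: (1,1)O 4/5 ok · (1,3)O 3/4 ok
Row 2: (2,0)O 2/2 ok · (2,1)O 4/4 ok · (2,2)O 4/5 ok · (2,3)X 0/3 unhappy
Row 3: (3,2)O 2/6 unhappy
Row 4: (4,1)X 4/5 ok · (4,2)X 4/6 ok · (4,3)X 2/4 ok
Row 5: (5,0)X 2/2 ok · (5,1)X 4/4 ok · (5,2)X 4/5 ok · (5,3)O 0/3 unhappy
Unsatisfied: (0,0), (2,3), (3,2), (5,3) — 4 in total.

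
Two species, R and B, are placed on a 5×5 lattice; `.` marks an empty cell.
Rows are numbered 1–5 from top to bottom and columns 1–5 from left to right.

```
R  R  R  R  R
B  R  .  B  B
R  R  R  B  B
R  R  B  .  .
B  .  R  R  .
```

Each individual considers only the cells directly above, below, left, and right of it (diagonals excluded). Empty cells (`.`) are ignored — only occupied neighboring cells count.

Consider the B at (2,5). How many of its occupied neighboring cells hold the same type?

Occupied neighbors of (2,5): (1,5)=R, (3,5)=B, (2,4)=B.
Same type (B): 2 of 3.

2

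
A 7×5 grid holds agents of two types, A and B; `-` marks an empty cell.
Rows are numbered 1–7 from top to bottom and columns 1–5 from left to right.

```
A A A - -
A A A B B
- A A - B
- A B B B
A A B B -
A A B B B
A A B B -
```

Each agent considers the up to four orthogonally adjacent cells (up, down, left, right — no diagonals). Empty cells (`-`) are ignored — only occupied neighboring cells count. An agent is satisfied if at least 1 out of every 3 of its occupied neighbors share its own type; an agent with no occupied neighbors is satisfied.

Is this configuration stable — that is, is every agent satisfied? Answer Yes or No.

Row 1: (1,1)A 2/2 satisfied · (1,2)A 3/3 satisfied · (1,3)A 2/2 satisfied
Row 2: (2,1)A 2/2 satisfied · (2,2)A 4/4 satisfied · (2,3)A 3/4 satisfied · (2,4)B 1/2 satisfied · (2,5)B 2/2 satisfied
Row 3: (3,2)A 3/3 satisfied · (3,3)A 2/3 satisfied · (3,5)B 2/2 satisfied
Row 4: (4,2)A 2/3 satisfied · (4,3)B 2/4 satisfied · (4,4)B 3/3 satisfied · (4,5)B 2/2 satisfied
Row 5: (5,1)A 2/2 satisfied · (5,2)A 3/4 satisfied · (5,3)B 3/4 satisfied · (5,4)B 3/3 satisfied
Row 6: (6,1)A 3/3 satisfied · (6,2)A 3/4 satisfied · (6,3)B 3/4 satisfied · (6,4)B 4/4 satisfied · (6,5)B 1/1 satisfied
Row 7: (7,1)A 2/2 satisfied · (7,2)A 2/3 satisfied · (7,3)B 2/3 satisfied · (7,4)B 2/2 satisfied
All meet the threshold, so the configuration is stable.

Yes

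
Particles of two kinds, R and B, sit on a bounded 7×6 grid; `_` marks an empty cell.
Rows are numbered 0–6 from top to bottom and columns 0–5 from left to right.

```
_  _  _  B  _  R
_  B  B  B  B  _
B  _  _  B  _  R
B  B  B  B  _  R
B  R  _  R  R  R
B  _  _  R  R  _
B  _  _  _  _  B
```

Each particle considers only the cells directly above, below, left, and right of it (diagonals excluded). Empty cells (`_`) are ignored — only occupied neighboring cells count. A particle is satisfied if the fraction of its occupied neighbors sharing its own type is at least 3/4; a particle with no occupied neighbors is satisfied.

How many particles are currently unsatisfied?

5

(0,3)B 1/1 ok
(0,5)R 0/0 ok
(1,1)B 1/1 ok
(1,2)B 2/2 ok
(1,3)B 4/4 ok
(1,4)B 1/1 ok
(2,0)B 1/1 ok
(2,3)B 2/2 ok
(2,5)R 1/1 ok
(3,0)B 3/3 ok
(3,1)B 2/3 unhappy
(3,2)B 2/2 ok
(3,3)B 2/3 unhappy
(3,5)R 2/2 ok
(4,0)B 2/3 unhappy
(4,1)R 0/2 unhappy
(4,3)R 2/3 unhappy
(4,4)R 3/3 ok
(4,5)R 2/2 ok
(5,0)B 2/2 ok
(5,3)R 2/2 ok
(5,4)R 2/2 ok
(6,0)B 1/1 ok
(6,5)B 0/0 ok
Unsatisfied: (3,1), (3,3), (4,0), (4,1), (4,3) — 5 in total.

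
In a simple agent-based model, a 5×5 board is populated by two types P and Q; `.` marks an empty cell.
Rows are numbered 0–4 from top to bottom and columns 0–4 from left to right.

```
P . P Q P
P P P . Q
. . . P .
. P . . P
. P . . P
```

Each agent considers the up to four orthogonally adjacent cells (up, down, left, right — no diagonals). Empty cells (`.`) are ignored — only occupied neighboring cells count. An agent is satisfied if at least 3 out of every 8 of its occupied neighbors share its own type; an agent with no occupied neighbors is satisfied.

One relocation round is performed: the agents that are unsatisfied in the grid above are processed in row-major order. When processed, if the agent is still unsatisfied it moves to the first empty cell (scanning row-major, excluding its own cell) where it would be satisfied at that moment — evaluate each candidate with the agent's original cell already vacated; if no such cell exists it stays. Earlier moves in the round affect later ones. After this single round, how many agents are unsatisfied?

1

Initially unsatisfied (in order): (0,3), (0,4), (1,4).
  (0,3): no empty cell satisfies it; stays.
  (0,4) → (0,1).
  (1,4): now satisfied by earlier moves; stays.
Resulting grid:
P P P Q .
P P P . Q
. . . P .
. P . . P
. P . . P
Unsatisfied now: (0,3).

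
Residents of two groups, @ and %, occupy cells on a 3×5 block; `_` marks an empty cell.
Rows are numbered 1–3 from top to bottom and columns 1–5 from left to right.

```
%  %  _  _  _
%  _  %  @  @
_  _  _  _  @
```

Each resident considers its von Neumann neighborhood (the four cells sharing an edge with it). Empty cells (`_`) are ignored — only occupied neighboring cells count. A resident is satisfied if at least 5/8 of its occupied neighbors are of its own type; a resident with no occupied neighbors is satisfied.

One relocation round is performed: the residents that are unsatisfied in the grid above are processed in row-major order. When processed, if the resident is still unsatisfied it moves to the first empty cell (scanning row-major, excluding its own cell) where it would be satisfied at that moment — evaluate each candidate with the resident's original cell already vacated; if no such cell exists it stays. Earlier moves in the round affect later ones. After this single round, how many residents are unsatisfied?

0

Initially unsatisfied (in order): (2,3), (2,4).
  (2,3) → (1,3).
  (2,4): now satisfied by earlier moves; stays.
Resulting grid:
% % % _ _
% _ _ @ @
_ _ _ _ @
All satisfied now.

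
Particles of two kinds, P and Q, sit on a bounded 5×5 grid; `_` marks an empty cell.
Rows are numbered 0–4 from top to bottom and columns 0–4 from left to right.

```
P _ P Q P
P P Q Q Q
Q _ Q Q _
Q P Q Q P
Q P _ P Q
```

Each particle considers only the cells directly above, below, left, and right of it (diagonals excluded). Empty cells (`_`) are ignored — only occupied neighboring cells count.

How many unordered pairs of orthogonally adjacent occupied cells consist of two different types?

13

Scan each occupied cell's neighbors to the right and below so each pair is counted once.
From row 0: 4 unlike of 6 pairs (running 4/6).
From row 1: 2 unlike of 7 pairs (running 6/13).
From row 2: 0 unlike of 4 pairs (running 6/17).
From row 3: 5 unlike of 8 pairs (running 11/25).
From row 4: 2 unlike of 2 pairs (running 13/27).
Total adjacent occupied pairs: 27; unlike-type pairs: 13.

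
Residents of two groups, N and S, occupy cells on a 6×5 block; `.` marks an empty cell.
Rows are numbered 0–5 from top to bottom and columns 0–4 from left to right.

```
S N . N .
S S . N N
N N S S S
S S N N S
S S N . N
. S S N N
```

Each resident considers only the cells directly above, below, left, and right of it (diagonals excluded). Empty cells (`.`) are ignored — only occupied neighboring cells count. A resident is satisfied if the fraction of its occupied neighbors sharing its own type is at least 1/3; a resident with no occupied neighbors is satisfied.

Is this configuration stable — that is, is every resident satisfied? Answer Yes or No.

No

(0,0)S 1/2 ok
(0,1)N 0/2 unhappy
(0,3)N 1/1 ok
(1,0)S 2/3 ok
(1,1)S 1/3 ok
(1,3)N 2/3 ok
(1,4)N 1/2 ok
(2,0)N 1/3 ok
(2,1)N 1/4 unhappy
(2,2)S 1/3 ok
(2,3)S 2/4 ok
(2,4)S 2/3 ok
(3,0)S 2/3 ok
(3,1)S 2/4 ok
(3,2)N 2/4 ok
(3,3)N 1/3 ok
(3,4)S 1/3 ok
(4,0)S 2/2 ok
(4,1)S 3/4 ok
(4,2)N 1/3 ok
(4,4)N 1/2 ok
(5,1)S 2/2 ok
(5,2)S 1/3 ok
(5,3)N 1/2 ok
(5,4)N 2/2 ok
For instance (0,1) has only 0/2 same-type neighbors, below 1/3.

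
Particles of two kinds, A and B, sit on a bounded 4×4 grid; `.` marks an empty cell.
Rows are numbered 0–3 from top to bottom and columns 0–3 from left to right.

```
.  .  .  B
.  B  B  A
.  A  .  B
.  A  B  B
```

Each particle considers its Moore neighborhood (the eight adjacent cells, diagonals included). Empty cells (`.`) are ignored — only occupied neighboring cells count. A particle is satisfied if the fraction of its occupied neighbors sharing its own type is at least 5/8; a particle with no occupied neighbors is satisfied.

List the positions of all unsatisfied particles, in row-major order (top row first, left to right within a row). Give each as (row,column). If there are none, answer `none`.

(0,3), (1,1), (1,2), (1,3), (2,1), (3,1), (3,2)

Row 0: (0,3)B 1/2 not
Row 1: (1,1)B 1/2 not · (1,2)B 3/5 not · (1,3)A 0/3 not
Row 2: (2,1)A 1/4 not · (2,3)B 3/4 satisfied
Row 3: (3,1)A 1/2 not · (3,2)B 2/4 not · (3,3)B 2/2 satisfied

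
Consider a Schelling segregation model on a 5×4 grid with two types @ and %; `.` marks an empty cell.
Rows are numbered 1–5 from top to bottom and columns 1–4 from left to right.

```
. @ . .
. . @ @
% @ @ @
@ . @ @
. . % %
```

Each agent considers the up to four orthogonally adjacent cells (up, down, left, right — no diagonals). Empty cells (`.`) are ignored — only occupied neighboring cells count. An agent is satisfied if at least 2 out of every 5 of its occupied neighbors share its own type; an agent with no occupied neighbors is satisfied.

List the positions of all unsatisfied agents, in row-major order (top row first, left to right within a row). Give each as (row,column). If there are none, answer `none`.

Row 1: (1,2)@ 0/0 ok
Row 2: (2,3)@ 2/2 ok · (2,4)@ 2/2 ok
Row 3: (3,1)% 0/2 unhappy · (3,2)@ 1/2 ok · (3,3)@ 4/4 ok · (3,4)@ 3/3 ok
Row 4: (4,1)@ 0/1 unhappy · (4,3)@ 2/3 ok · (4,4)@ 2/3 ok
Row 5: (5,3)% 1/2 ok · (5,4)% 1/2 ok

(3,1), (4,1)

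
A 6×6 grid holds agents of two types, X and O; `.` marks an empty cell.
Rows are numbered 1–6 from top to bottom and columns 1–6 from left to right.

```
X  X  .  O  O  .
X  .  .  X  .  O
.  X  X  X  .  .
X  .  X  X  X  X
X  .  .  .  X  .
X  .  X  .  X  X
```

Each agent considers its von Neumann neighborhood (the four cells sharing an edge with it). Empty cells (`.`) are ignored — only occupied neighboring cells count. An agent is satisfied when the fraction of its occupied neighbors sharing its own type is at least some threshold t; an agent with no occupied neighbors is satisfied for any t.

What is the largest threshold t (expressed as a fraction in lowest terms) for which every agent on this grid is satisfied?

Row 1: (1,1)X 2/2 · (1,2)X 1/1 · (1,4)O 1/2 · (1,5)O 1/1
Row 2: (2,1)X 1/1 · (2,4)X 1/2 · (2,6)O — no occupied neighbors
Row 3: (3,2)X 1/1 · (3,3)X 3/3 · (3,4)X 3/3
Row 4: (4,1)X 1/1 · (4,3)X 2/2 · (4,4)X 3/3 · (4,5)X 3/3 · (4,6)X 1/1
Row 5: (5,1)X 2/2 · (5,5)X 2/2
Row 6: (6,1)X 1/1 · (6,3)X — no occupied neighbors · (6,5)X 2/2 · (6,6)X 1/1
The smallest same-type fraction is 1/2 at (1,4), which reduces to 1/2. Any threshold above that leaves this agent unsatisfied.

1/2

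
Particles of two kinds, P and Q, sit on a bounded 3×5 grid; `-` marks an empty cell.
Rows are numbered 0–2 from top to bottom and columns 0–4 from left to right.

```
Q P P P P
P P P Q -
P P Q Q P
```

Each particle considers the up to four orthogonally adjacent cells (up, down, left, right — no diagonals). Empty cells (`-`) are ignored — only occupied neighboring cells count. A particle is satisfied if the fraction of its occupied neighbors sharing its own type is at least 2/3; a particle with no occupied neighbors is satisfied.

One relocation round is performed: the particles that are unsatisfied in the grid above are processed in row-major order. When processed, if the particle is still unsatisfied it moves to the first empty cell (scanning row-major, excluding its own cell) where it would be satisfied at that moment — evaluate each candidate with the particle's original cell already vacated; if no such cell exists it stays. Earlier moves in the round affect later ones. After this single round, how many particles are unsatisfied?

Initially unsatisfied (in order): (0,0), (1,2), (1,3), (2,2), (2,4).
  (0,0): no empty cell satisfies it; stays.
  (1,2) → (1,4).
  (1,3): no empty cell satisfies it; stays.
  (2,2): no empty cell satisfies it; stays.
  (2,4): no empty cell satisfies it; stays.
Resulting grid:
Q P P P P
P P - Q P
P P Q Q P
Unsatisfied now: (0,0), (1,3), (2,2), (2,4).

4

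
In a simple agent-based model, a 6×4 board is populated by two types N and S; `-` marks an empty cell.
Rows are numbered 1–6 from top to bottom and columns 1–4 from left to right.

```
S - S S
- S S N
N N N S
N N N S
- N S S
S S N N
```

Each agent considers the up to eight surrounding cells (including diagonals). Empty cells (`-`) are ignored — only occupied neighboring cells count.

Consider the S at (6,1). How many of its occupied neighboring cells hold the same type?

Occupied neighbors of (6,1): (5,2)=N, (6,2)=S.
Same type (S): 1 of 2.

1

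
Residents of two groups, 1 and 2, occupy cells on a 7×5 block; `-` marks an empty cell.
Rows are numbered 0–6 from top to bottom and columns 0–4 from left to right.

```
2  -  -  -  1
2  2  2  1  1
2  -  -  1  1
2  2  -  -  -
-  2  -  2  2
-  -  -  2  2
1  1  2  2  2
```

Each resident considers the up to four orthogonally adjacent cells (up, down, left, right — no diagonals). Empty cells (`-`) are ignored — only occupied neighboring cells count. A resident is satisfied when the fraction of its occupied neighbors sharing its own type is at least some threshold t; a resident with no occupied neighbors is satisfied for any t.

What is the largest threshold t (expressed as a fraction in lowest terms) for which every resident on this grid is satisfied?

Row 0: (0,0)2 1/1 · (0,4)1 1/1
Row 1: (1,0)2 3/3 · (1,1)2 2/2 · (1,2)2 1/2 · (1,3)1 2/3 · (1,4)1 3/3
Row 2: (2,0)2 2/2 · (2,3)1 2/2 · (2,4)1 2/2
Row 3: (3,0)2 2/2 · (3,1)2 2/2
Row 4: (4,1)2 1/1 · (4,3)2 2/2 · (4,4)2 2/2
Row 5: (5,3)2 3/3 · (5,4)2 3/3
Row 6: (6,0)1 1/1 · (6,1)1 1/2 · (6,2)2 1/2 · (6,3)2 3/3 · (6,4)2 2/2
The smallest same-type fraction is 1/2 at (1,2), which reduces to 1/2. Any threshold above that leaves this resident unsatisfied.

1/2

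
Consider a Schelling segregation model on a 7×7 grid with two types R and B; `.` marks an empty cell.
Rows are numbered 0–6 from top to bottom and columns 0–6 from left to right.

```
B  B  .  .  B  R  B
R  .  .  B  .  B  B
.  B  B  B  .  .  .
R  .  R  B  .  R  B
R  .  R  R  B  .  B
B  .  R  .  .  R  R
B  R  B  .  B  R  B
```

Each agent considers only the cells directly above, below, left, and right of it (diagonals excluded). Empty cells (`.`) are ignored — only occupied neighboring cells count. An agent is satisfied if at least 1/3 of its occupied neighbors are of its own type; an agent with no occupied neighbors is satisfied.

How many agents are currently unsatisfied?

9

(0,0)B 1/2 ok
(0,1)B 1/1 ok
(0,4)B 0/1 unhappy
(0,5)R 0/3 unhappy
(0,6)B 1/2 ok
(1,0)R 0/1 unhappy
(1,3)B 1/1 ok
(1,5)B 1/2 ok
(1,6)B 2/2 ok
(2,1)B 1/1 ok
(2,2)B 2/3 ok
(2,3)B 3/3 ok
(3,0)R 1/1 ok
(3,2)R 1/3 ok
(3,3)B 1/3 ok
(3,5)R 0/1 unhappy
(3,6)B 1/2 ok
(4,0)R 1/2 ok
(4,2)R 3/3 ok
(4,3)R 1/3 ok
(4,4)B 0/1 unhappy
(4,6)B 1/2 ok
(5,0)B 1/2 ok
(5,2)R 1/2 ok
(5,5)R 2/2 ok
(5,6)R 1/3 ok
(6,0)B 1/2 ok
(6,1)R 0/2 unhappy
(6,2)B 0/2 unhappy
(6,4)B 0/1 unhappy
(6,5)R 1/3 ok
(6,6)B 0/2 unhappy
Unsatisfied: (0,4), (0,5), (1,0), (3,5), (4,4), (6,1), (6,2), (6,4), (6,6) — 9 in total.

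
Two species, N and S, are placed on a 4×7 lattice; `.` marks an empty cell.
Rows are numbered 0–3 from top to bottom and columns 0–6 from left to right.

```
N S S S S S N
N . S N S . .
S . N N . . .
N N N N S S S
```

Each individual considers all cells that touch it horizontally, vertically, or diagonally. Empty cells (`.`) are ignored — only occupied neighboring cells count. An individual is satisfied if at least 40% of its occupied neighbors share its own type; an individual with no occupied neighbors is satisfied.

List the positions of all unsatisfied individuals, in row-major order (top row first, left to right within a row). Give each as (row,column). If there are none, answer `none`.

Row 0: (0,0)N 1/2 ✓ · (0,1)S 2/4 ✓ · (0,2)S 3/4 ✓ · (0,3)S 4/5 ✓ · (0,4)S 3/4 ✓ · (0,5)S 2/3 ✓ · (0,6)N 0/1 ✗
Row 1: (1,0)N 1/3 ✗ · (1,2)S 3/6 ✓ · (1,3)N 2/7 ✗ · (1,4)S 3/5 ✓
Row 2: (2,0)S 0/3 ✗ · (2,2)N 5/6 ✓ · (2,3)N 4/7 ✓
Row 3: (3,0)N 1/2 ✓ · (3,1)N 3/4 ✓ · (3,2)N 4/4 ✓ · (3,3)N 3/4 ✓ · (3,4)S 1/3 ✗ · (3,5)S 2/2 ✓ · (3,6)S 1/1 ✓

(0,6), (1,0), (1,3), (2,0), (3,4)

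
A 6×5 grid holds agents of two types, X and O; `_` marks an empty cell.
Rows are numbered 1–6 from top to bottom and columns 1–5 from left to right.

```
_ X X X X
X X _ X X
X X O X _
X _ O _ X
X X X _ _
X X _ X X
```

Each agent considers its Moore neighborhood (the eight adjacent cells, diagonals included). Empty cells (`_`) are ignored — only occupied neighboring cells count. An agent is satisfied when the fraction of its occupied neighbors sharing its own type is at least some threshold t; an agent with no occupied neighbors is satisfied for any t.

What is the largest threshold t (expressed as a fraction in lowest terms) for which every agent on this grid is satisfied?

1/5

(1,2)X 3/3
(1,3)X 4/4
(1,4)X 4/4
(1,5)X 3/3
(2,1)X 4/4
(2,2)X 5/6
(2,4)X 5/6
(2,5)X 4/4
(3,1)X 4/4
(3,2)X 4/6
(3,3)O 1/5
(3,4)X 3/5
(4,1)X 4/4
(4,3)O 1/5
(4,5)X 1/1
(5,1)X 4/4
(5,2)X 5/6
(5,3)X 3/4
(6,1)X 3/3
(6,2)X 4/4
(6,4)X 2/2
(6,5)X 1/1
The smallest same-type fraction is 1/5 at (3,3), which reduces to 1/5. Any threshold above that leaves this agent unsatisfied.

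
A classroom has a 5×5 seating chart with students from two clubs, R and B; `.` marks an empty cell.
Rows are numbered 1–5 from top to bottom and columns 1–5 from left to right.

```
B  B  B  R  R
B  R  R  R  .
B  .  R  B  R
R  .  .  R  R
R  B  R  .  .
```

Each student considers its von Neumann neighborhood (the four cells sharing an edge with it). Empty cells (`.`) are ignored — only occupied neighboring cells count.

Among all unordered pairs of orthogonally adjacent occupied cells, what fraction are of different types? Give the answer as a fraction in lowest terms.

Scan each occupied cell's neighbors to the right and below so each pair is counted once.
Row 1: B(1,1)–B(1,2)= B(1,1)–B(2,1)= B(1,2)–B(1,3)= B(1,2)–R(2,2)≠ B(1,3)–R(1,4)≠ B(1,3)–R(2,3)≠ R(1,4)–R(1,5)= R(1,4)–R(2,4)=  → 3/8 unlike.
Row 2: B(2,1)–R(2,2)≠ B(2,1)–B(3,1)= R(2,2)–R(2,3)= R(2,3)–R(2,4)= R(2,3)–R(3,3)= R(2,4)–B(3,4)≠  → 2/6 unlike.
Row 3: B(3,1)–R(4,1)≠ R(3,3)–B(3,4)≠ B(3,4)–R(3,5)≠ B(3,4)–R(4,4)≠ R(3,5)–R(4,5)=  → 4/5 unlike.
Row 4: R(4,1)–R(5,1)= R(4,4)–R(4,5)=  → 0/2 unlike.
Row 5: R(5,1)–B(5,2)≠ B(5,2)–R(5,3)≠  → 2/2 unlike.
Total adjacent occupied pairs: 23; unlike-type pairs: 11.
11/23 is already in lowest terms.

11/23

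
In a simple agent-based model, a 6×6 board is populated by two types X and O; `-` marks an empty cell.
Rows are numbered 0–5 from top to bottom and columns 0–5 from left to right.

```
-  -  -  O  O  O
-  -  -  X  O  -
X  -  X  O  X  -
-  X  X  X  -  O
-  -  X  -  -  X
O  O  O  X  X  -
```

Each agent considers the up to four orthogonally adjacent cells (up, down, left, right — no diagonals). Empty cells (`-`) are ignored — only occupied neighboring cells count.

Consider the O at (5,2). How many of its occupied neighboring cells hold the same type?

Occupied neighbors of (5,2): (4,2)=X, (5,1)=O, (5,3)=X.
Same type (O): 1 of 3.

1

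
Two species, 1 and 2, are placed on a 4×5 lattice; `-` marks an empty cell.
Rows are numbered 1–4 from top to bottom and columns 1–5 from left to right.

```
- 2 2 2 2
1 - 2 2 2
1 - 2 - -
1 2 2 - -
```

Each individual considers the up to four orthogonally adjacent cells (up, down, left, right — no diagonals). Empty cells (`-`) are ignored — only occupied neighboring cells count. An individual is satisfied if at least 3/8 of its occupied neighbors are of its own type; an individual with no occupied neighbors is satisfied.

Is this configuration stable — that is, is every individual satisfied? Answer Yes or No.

Yes

Row 1: (1,2)2 1/1 satisfied · (1,3)2 3/3 satisfied · (1,4)2 3/3 satisfied · (1,5)2 2/2 satisfied
Row 2: (2,1)1 1/1 satisfied · (2,3)2 3/3 satisfied · (2,4)2 3/3 satisfied · (2,5)2 2/2 satisfied
Row 3: (3,1)1 2/2 satisfied · (3,3)2 2/2 satisfied
Row 4: (4,1)1 1/2 satisfied · (4,2)2 1/2 satisfied · (4,3)2 2/2 satisfied
All meet the threshold, so the configuration is stable.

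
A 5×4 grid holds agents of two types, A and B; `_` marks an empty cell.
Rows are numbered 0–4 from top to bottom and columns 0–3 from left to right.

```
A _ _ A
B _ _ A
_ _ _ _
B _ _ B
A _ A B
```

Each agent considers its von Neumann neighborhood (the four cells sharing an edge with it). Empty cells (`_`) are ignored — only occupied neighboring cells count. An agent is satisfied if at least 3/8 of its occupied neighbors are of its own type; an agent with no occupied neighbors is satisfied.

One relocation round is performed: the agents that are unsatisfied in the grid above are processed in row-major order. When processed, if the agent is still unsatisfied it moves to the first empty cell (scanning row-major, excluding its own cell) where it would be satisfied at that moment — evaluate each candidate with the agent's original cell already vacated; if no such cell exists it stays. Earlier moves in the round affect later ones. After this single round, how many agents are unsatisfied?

Initially unsatisfied (in order): (0,0), (1,0), (3,0), (4,0), (4,2).
  (0,0) → (0,1).
  (1,0): now satisfied by earlier moves; stays.
  (3,0) → (0,0).
  (4,0): now satisfied by earlier moves; stays.
  (4,2) → (0,2).
Resulting grid:
B A A A
B _ _ A
_ _ _ _
_ _ _ B
A _ _ B
All satisfied now.

0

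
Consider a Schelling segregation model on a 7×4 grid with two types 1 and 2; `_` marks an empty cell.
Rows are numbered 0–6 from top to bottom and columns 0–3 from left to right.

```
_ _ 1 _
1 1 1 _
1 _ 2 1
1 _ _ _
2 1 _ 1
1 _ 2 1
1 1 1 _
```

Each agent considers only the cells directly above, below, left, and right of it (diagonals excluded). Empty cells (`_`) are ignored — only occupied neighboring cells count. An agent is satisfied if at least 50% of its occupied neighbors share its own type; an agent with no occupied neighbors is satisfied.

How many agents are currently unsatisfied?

5

(0,2)1 1/1 ✓
(1,0)1 2/2 ✓
(1,1)1 2/2 ✓
(1,2)1 2/3 ✓
(2,0)1 2/2 ✓
(2,2)2 0/2 ✗
(2,3)1 0/1 ✗
(3,0)1 1/2 ✓
(4,0)2 0/3 ✗
(4,1)1 0/1 ✗
(4,3)1 1/1 ✓
(5,0)1 1/2 ✓
(5,2)2 0/2 ✗
(5,3)1 1/2 ✓
(6,0)1 2/2 ✓
(6,1)1 2/2 ✓
(6,2)1 1/2 ✓
Unsatisfied: (2,2), (2,3), (4,0), (4,1), (5,2) — 5 in total.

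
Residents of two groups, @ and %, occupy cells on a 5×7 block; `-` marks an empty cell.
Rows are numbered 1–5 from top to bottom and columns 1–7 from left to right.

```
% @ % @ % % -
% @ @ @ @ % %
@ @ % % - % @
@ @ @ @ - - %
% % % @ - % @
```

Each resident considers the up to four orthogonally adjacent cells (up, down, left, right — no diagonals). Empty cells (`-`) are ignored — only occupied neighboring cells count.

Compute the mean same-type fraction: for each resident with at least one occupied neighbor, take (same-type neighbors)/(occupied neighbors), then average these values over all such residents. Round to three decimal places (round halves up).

(1,1)% 1/2
(1,2)@ 1/3
(1,3)% 0/3
(1,4)@ 1/3
(1,5)% 1/3
(1,6)% 2/2
(2,1)% 1/3
(2,2)@ 3/4
(2,3)@ 2/4
(2,4)@ 3/4
(2,5)@ 1/3
(2,6)% 3/4
(2,7)% 1/2
(3,1)@ 2/3
(3,2)@ 3/4
(3,3)% 1/4
(3,4)% 1/3
(3,6)% 1/2
(3,7)@ 0/3
(4,1)@ 2/3
(4,2)@ 3/4
(4,3)@ 2/4
(4,4)@ 2/3
(4,7)% 0/2
(5,1)% 1/2
(5,2)% 2/3
(5,3)% 1/3
(5,4)@ 1/2
(5,6)% 0/1
(5,7)@ 0/2
Sum over 30 residents: 1/2 + 1/3 + 0/3 + 1/3 + 1/3 + 2/2 + 1/3 + 3/4 + 2/4 + 3/4 + 1/3 + 3/4 + 1/2 + 2/3 + 3/4 + 1/4 + 1/3 + 1/2 + 0/3 + 2/3 + 3/4 + 2/4 + 2/3 + 0/2 + 1/2 + 2/3 + 1/3 + 1/2 + 0/1 + 0/2 = 27/2; mean = 27/2 ÷ 30 = 9/20 = 0.45 → 0.450.

0.450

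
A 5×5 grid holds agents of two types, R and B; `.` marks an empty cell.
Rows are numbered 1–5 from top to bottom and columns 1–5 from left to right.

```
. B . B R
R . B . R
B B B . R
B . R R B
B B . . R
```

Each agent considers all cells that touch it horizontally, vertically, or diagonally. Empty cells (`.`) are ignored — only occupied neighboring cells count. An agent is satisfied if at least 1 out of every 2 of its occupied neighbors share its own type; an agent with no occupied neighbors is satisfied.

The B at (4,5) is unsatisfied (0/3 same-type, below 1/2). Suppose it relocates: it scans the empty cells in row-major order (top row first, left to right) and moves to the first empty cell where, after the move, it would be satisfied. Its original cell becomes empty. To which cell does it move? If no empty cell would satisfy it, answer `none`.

(1,1)

Vacating (4,5). Empty cells in order:
  (1,1): 1/2 same-type → satisfied — stop here.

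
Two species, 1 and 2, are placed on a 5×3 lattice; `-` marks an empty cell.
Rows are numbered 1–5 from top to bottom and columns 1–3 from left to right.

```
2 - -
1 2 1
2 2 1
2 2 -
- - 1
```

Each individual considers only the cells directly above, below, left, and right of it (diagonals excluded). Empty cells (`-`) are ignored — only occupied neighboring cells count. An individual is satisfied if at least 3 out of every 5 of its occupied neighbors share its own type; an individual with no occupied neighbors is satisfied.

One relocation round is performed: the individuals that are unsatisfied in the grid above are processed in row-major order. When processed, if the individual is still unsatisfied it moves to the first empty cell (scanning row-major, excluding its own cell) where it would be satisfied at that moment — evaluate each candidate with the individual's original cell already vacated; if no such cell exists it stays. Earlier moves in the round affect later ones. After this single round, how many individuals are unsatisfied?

1

Initially unsatisfied (in order): (1,1), (2,1), (2,2), (2,3), (3,3).
  (1,1) → (1,2).
  (2,1) → (4,3).
  (2,2): now satisfied by earlier moves; stays.
  (2,3): no empty cell satisfies it; stays.
  (3,3): now satisfied by earlier moves; stays.
Resulting grid:
- 2 -
- 2 1
2 2 1
2 2 1
- - 1
Unsatisfied now: (2,3).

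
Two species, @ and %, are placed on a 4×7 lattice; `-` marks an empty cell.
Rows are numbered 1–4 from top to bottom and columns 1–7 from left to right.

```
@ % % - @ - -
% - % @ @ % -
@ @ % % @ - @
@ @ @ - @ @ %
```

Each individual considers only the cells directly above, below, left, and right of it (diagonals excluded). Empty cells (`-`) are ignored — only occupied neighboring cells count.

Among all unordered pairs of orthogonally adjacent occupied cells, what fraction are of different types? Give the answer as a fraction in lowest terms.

Scan each occupied cell's neighbors to the right and below so each pair is counted once.
Row 1: @(1,1)–%(1,2)≠ @(1,1)–%(2,1)≠ %(1,2)–%(1,3)= %(1,3)–%(2,3)= @(1,5)–@(2,5)=  → 2/5 unlike.
Row 2: %(2,1)–@(3,1)≠ %(2,3)–@(2,4)≠ %(2,3)–%(3,3)= @(2,4)–@(2,5)= @(2,4)–%(3,4)≠ @(2,5)–%(2,6)≠ @(2,5)–@(3,5)=  → 4/7 unlike.
Row 3: @(3,1)–@(3,2)= @(3,1)–@(4,1)= @(3,2)–%(3,3)≠ @(3,2)–@(4,2)= %(3,3)–%(3,4)= %(3,3)–@(4,3)≠ %(3,4)–@(3,5)≠ @(3,5)–@(4,5)= @(3,7)–%(4,7)≠  → 4/9 unlike.
Row 4: @(4,1)–@(4,2)= @(4,2)–@(4,3)= @(4,5)–@(4,6)= @(4,6)–%(4,7)≠  → 1/4 unlike.
Total adjacent occupied pairs: 25; unlike-type pairs: 11.
11/25 is already in lowest terms.

11/25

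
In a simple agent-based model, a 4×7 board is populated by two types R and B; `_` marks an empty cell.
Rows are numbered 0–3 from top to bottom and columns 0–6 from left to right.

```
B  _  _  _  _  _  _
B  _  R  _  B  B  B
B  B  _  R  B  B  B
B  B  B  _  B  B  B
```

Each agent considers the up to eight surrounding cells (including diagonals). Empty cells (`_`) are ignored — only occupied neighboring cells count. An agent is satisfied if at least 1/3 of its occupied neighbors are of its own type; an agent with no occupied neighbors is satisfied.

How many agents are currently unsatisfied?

(0,0)B 1/1 ✓
(1,0)B 3/3 ✓
(1,2)R 1/2 ✓
(1,4)B 3/4 ✓
(1,5)B 5/5 ✓
(1,6)B 3/3 ✓
(2,0)B 4/4 ✓
(2,1)B 5/6 ✓
(2,3)R 1/5 ✗
(2,4)B 5/6 ✓
(2,5)B 8/8 ✓
(2,6)B 5/5 ✓
(3,0)B 3/3 ✓
(3,1)B 4/4 ✓
(3,2)B 2/3 ✓
(3,4)B 3/4 ✓
(3,5)B 5/5 ✓
(3,6)B 3/3 ✓
Unsatisfied: (2,3) — 1 in total.

1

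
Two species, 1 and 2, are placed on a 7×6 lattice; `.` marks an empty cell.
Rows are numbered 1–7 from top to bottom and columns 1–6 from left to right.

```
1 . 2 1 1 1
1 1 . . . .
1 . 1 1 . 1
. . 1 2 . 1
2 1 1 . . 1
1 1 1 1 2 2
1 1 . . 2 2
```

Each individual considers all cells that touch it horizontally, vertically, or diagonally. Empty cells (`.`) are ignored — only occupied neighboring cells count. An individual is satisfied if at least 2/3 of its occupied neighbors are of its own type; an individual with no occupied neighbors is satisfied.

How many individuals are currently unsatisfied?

(1,1)1 2/2 satisfied
(1,3)2 0/2 not
(1,4)1 1/2 not
(1,5)1 2/2 satisfied
(1,6)1 1/1 satisfied
(2,1)1 3/3 satisfied
(2,2)1 4/5 satisfied
(3,1)1 2/2 satisfied
(3,3)1 3/4 satisfied
(3,4)1 2/3 satisfied
(3,6)1 1/1 satisfied
(4,3)1 4/5 satisfied
(4,4)2 0/4 not
(4,6)1 2/2 satisfied
(5,1)2 0/3 not
(5,2)1 5/6 satisfied
(5,3)1 5/6 satisfied
(5,6)1 1/3 not
(6,1)1 4/5 satisfied
(6,2)1 6/7 satisfied
(6,3)1 5/5 satisfied
(6,4)1 2/4 not
(6,5)2 3/5 not
(6,6)2 3/4 satisfied
(7,1)1 3/3 satisfied
(7,2)1 4/4 satisfied
(7,5)2 3/4 satisfied
(7,6)2 3/3 satisfied
Unsatisfied: (1,3), (1,4), (4,4), (5,1), (5,6), (6,4), (6,5) — 7 in total.

7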